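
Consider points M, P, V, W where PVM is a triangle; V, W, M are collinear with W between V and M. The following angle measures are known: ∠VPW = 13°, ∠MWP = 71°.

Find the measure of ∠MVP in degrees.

∠MVP = 58°

1. ∠PWV = 109°  [linear pair at W on VM]
2. ∠PVW = 58°  [△PVW]
3. ∠MVP = 58°  [W on ray VM]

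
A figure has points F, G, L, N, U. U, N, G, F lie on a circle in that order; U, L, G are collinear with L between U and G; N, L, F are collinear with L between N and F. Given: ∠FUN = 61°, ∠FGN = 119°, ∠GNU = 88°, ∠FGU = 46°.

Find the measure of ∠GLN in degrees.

∠GLN = 65°

1. ∠GFU = 92°  [cyclic UNGF, opposite ∠N+∠F]
2. ∠FNU = 46°  [same arc UF]
3. ∠FUG = 42°  [△UGF]
4. ∠NFU = 73°  [△UNF]
5. ∠FNG = 42°  [same arc GF]
6. ∠NGU = 73°  [same arc UN]
7. ∠GLN = 65°  [△NLG]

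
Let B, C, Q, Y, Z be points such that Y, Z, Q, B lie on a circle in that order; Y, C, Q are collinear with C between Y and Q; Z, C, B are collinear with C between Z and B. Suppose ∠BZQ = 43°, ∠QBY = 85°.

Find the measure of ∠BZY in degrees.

∠BZY = 52°

1. ∠BYQ = 43°  [same arc QB]
2. ∠BQY = 52°  [△YQB]
3. ∠BZY = 52°  [same arc YB]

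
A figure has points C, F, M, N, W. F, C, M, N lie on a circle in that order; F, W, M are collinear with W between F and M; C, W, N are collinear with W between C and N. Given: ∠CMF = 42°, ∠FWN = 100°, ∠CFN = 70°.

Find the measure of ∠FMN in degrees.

∠FMN = 68°

1. ∠CNF = 42°  [same arc FC]
2. ∠FCN = 68°  [△FCN]
3. ∠FMN = 68°  [same arc FN]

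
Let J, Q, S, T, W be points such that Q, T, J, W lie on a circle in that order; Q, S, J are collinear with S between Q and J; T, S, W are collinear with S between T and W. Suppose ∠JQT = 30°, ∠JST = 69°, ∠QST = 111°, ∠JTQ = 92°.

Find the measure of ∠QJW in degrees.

∠QJW = 39°

1. ∠JWT = 30°  [same arc TJ]
2. ∠JSW = 111°  [vertical angles at S]
3. ∠QJW = 39°  [△JSW]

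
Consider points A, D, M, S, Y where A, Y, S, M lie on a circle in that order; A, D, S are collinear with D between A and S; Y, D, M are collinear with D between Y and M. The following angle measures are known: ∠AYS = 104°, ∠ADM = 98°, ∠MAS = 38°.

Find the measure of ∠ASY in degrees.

∠ASY = 44°

1. ∠SDY = 98°  [vertical angles at D]
2. ∠MYS = 38°  [same arc SM]
3. ∠ASY = 44°  [△YDS]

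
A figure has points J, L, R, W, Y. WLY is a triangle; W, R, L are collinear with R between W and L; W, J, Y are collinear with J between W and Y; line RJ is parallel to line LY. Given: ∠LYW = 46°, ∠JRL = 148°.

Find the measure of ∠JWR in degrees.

∠JWR = 102°

1. ∠RJW = 46°  [RJ∥LY, corresponding at J]
2. ∠JRW = 32°  [linear pair at R on WL]
3. ∠JWR = 102°  [△WRJ]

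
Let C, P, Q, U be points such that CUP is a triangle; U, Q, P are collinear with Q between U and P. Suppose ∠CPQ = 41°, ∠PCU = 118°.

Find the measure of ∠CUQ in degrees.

∠CUQ = 21°

1. ∠CPU = 41°  [Q on ray PU]
2. ∠CUP = 21°  [△CUP]
3. ∠CUQ = 21°  [Q on ray UP]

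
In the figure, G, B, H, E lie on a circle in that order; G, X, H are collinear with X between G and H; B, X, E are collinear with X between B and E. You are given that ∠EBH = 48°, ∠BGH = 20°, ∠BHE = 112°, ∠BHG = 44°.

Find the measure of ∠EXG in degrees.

∠EXG = 88°

1. ∠EGH = 48°  [same arc HE]
2. ∠BEG = 44°  [same arc GB]
3. ∠EXG = 88°  [△GXE]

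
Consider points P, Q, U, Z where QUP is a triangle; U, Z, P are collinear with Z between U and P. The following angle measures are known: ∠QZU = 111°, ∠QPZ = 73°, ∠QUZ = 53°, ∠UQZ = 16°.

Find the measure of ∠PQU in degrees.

∠PQU = 54°

1. ∠QPU = 73°  [Z on ray PU]
2. ∠PUQ = 53°  [Z on ray UP]
3. ∠PQU = 54°  [△QUP]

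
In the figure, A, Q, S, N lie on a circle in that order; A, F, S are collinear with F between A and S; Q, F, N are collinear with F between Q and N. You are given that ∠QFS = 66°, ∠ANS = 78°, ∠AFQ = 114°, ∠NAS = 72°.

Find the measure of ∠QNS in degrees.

∠QNS = 36°

1. ∠ASN = 30°  [△ASN]
2. ∠NFS = 114°  [vertical angles at F]
3. ∠QNS = 36°  [△SFN]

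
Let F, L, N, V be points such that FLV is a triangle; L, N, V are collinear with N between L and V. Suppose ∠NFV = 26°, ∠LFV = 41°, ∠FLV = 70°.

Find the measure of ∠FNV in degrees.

∠FNV = 85°

1. ∠FVL = 69°  [△FLV]
2. ∠FVN = 69°  [N on ray VL]
3. ∠FNV = 85°  [△FNV]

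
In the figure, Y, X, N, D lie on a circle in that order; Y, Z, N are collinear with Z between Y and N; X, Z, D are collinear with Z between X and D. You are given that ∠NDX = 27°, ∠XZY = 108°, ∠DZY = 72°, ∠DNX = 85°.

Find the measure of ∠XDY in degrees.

1. ∠NYX = 27°  [same arc XN]
2. ∠DXY = 45°  [△YZX]
3. ∠DYX = 95°  [cyclic YXND, opposite ∠Y+∠N]
4. ∠XDY = 40°  [△YXD]

∠XDY = 40°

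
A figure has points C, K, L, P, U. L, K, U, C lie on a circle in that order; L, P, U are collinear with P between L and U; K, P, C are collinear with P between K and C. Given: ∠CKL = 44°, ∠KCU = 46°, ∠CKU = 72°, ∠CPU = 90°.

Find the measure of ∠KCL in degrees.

∠KCL = 18°

1. ∠CLU = 72°  [same arc UC]
2. ∠CPL = 90°  [linear pair at P on LU]
3. ∠KCL = 18°  [△LPC]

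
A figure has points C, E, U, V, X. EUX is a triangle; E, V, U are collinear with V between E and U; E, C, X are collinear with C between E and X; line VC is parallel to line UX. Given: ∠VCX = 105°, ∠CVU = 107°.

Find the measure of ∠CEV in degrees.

∠CEV = 32°

1. ∠ECV = 75°  [linear pair at C on EX]
2. ∠CVE = 73°  [linear pair at V on EU]
3. ∠CEV = 32°  [△EVC]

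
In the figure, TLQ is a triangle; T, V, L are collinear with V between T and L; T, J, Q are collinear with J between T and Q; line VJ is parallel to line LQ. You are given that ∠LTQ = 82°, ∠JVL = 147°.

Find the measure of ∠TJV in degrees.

∠TJV = 65°

1. ∠JTV = 82°  [V on TL, J on TQ]
2. ∠JVT = 33°  [linear pair at V on TL]
3. ∠TJV = 65°  [△TVJ]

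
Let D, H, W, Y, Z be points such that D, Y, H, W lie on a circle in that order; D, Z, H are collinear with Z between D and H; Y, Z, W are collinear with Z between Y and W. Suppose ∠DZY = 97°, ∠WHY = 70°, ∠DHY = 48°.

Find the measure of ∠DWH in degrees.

1. ∠HZW = 97°  [vertical angles at Z]
2. ∠WDY = 110°  [cyclic DYHW, opposite ∠D+∠H]
3. ∠DWY = 48°  [same arc DY]
4. ∠DZW = 83°  [linear pair at Z on DH]
5. ∠DYW = 22°  [△DYW]
6. ∠HDW = 49°  [△DZW]
7. ∠DHW = 22°  [same arc DW]
8. ∠DWH = 109°  [△DHW]

∠DWH = 109°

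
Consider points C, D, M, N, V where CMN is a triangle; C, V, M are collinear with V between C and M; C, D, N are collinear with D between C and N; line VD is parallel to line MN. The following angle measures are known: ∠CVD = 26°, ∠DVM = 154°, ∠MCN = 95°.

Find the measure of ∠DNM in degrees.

∠DNM = 59°

1. ∠CMN = 26°  [VD∥MN, corresponding at V]
2. ∠CNM = 59°  [△CMN]
3. ∠DNM = 59°  [D on ray NC]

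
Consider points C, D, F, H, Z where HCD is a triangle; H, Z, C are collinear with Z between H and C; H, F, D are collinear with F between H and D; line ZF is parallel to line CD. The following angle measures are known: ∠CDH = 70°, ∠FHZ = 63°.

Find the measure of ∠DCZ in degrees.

∠DCZ = 47°

1. ∠HFZ = 70°  [ZF∥CD, corresponding at F]
2. ∠FZH = 47°  [△HZF]
3. ∠CZF = 133°  [linear pair at Z on HC]
4. ∠DCZ = 47°  [ZF∥CD, co-interior at C–Z]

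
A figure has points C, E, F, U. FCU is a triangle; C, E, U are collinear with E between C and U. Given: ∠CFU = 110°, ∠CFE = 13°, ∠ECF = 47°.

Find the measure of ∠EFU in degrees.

∠EFU = 97°

1. ∠CEF = 120°  [△FCE]
2. ∠FCU = 47°  [E on ray CU]
3. ∠FEU = 60°  [linear pair at E on CU]
4. ∠CUF = 23°  [△FCU]
5. ∠EUF = 23°  [E on ray UC]
6. ∠EFU = 97°  [△FEU]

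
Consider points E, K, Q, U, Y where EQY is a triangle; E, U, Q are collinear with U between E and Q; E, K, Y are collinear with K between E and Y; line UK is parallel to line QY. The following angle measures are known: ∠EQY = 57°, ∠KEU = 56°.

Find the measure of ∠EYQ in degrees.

∠EYQ = 67°

1. ∠EUK = 57°  [UK∥QY, corresponding at U]
2. ∠EKU = 67°  [△EUK]
3. ∠EYQ = 67°  [UK∥QY, corresponding at K]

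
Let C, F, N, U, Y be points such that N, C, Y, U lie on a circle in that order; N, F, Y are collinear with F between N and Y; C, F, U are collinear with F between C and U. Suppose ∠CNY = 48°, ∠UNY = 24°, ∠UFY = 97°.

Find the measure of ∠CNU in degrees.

1. ∠CUY = 48°  [same arc CY]
2. ∠UCY = 24°  [same arc YU]
3. ∠CYU = 108°  [△CYU]
4. ∠CNU = 72°  [cyclic NCYU, opposite ∠N+∠Y]

∠CNU = 72°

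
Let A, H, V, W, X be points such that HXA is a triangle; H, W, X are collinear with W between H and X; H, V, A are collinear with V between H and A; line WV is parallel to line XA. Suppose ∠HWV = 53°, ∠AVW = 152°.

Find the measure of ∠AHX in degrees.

∠AHX = 99°

1. ∠HVW = 28°  [linear pair at V on HA]
2. ∠VHW = 99°  [△HWV]
3. ∠AHX = 99°  [W on HX, V on HA]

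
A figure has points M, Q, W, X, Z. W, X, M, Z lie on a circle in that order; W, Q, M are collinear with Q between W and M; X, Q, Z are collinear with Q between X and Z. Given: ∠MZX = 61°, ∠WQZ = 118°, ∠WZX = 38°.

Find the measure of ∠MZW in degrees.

1. ∠MQZ = 62°  [linear pair at Q on WM]
2. ∠MWZ = 24°  [△WQZ]
3. ∠WMZ = 57°  [△MQZ]
4. ∠MZW = 99°  [△WMZ]

∠MZW = 99°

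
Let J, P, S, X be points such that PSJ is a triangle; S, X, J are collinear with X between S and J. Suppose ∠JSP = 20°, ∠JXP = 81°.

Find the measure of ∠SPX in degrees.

∠SPX = 61°

1. ∠PSX = 20°  [X on ray SJ]
2. ∠PXS = 99°  [linear pair at X on SJ]
3. ∠SPX = 61°  [△PSX]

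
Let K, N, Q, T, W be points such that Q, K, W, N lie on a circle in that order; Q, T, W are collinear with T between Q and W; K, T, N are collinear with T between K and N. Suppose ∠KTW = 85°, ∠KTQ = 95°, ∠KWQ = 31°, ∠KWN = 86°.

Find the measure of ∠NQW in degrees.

∠NQW = 64°

1. ∠NTQ = 85°  [vertical angles at T]
2. ∠KNQ = 31°  [same arc QK]
3. ∠NQW = 64°  [△QTN]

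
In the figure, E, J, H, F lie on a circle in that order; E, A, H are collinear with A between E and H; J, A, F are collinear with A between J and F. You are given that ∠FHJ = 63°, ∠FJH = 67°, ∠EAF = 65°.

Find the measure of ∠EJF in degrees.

1. ∠FEJ = 117°  [cyclic EJHF, opposite ∠E+∠H]
2. ∠FEH = 67°  [same arc HF]
3. ∠EFJ = 48°  [△EAF]
4. ∠EJF = 15°  [△EJF]

∠EJF = 15°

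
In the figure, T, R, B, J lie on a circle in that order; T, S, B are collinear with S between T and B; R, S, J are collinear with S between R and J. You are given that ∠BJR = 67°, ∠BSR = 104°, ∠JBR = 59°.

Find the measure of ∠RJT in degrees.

1. ∠BRJ = 54°  [△RBJ]
2. ∠JST = 104°  [vertical angles at S]
3. ∠BTJ = 54°  [same arc BJ]
4. ∠RJT = 22°  [△TSJ]

∠RJT = 22°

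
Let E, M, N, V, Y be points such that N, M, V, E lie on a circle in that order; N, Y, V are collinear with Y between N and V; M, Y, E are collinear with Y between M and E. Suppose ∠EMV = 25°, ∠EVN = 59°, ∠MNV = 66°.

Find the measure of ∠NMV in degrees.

∠NMV = 84°

1. ∠ENV = 25°  [same arc VE]
2. ∠NEV = 96°  [△NVE]
3. ∠NMV = 84°  [cyclic NMVE, opposite ∠M+∠E]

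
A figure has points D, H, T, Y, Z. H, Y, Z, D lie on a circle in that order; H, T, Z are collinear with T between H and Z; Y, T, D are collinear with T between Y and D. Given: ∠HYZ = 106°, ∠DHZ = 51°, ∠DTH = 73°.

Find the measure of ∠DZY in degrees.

1. ∠HDZ = 74°  [cyclic HYZD, opposite ∠Y+∠D]
2. ∠DYZ = 51°  [same arc ZD]
3. ∠DZH = 55°  [△HZD]
4. ∠DTZ = 107°  [linear pair at T on HZ]
5. ∠YDZ = 18°  [△ZTD]
6. ∠DZY = 111°  [△YZD]

∠DZY = 111°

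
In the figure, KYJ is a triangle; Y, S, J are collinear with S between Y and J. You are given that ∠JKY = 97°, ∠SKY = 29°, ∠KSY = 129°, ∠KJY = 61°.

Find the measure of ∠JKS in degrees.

∠JKS = 68°

1. ∠JSK = 51°  [linear pair at S on YJ]
2. ∠KJS = 61°  [S on ray JY]
3. ∠JKS = 68°  [△KSJ]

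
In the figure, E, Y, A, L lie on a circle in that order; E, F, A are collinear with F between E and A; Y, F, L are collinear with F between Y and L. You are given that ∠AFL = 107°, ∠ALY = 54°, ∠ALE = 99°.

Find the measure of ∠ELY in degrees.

∠ELY = 45°

1. ∠EFL = 73°  [linear pair at F on EA]
2. ∠EAL = 19°  [△AFL]
3. ∠AEL = 62°  [△EAL]
4. ∠ELY = 45°  [△EFL]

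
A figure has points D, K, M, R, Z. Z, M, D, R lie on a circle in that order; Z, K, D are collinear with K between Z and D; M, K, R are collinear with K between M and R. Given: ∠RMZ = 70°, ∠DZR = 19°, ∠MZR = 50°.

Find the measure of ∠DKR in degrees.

∠DKR = 79°

1. ∠MRZ = 60°  [△ZMR]
2. ∠RKZ = 101°  [△ZKR]
3. ∠DKR = 79°  [linear pair at K on ZD]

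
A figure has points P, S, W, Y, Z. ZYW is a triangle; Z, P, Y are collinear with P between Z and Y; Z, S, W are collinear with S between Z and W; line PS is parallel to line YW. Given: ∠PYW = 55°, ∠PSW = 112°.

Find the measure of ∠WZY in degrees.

1. ∠WYZ = 55°  [P on ray YZ]
2. ∠PSZ = 68°  [linear pair at S on ZW]
3. ∠SPZ = 55°  [PS∥YW, corresponding at P]
4. ∠PZS = 57°  [△ZPS]
5. ∠WZY = 57°  [P on ZY, S on ZW]

∠WZY = 57°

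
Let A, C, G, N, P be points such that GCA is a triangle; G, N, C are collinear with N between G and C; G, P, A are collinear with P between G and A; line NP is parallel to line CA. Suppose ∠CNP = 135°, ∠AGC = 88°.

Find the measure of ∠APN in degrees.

1. ∠GNP = 45°  [linear pair at N on GC]
2. ∠NGP = 88°  [N on GC, P on GA]
3. ∠GPN = 47°  [△GNP]
4. ∠APN = 133°  [linear pair at P on GA]

∠APN = 133°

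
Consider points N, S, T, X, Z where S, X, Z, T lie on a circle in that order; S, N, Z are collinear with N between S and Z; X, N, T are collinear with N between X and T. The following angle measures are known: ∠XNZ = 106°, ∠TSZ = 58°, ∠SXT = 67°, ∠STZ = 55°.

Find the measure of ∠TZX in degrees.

1. ∠SNT = 106°  [vertical angles at N]
2. ∠STX = 16°  [△SNT]
3. ∠TSX = 97°  [△SXT]
4. ∠TZX = 83°  [cyclic SXZT, opposite ∠S+∠Z]

∠TZX = 83°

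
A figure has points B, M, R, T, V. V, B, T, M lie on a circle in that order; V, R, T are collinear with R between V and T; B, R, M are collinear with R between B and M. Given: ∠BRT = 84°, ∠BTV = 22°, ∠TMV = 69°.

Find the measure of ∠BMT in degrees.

1. ∠TBV = 111°  [cyclic VBTM, opposite ∠B+∠M]
2. ∠BVT = 47°  [△VBT]
3. ∠BMT = 47°  [same arc BT]

∠BMT = 47°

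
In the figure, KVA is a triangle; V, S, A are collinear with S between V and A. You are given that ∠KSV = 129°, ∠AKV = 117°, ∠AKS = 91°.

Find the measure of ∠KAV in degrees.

1. ∠ASK = 51°  [linear pair at S on VA]
2. ∠KAS = 38°  [△KSA]
3. ∠KAV = 38°  [S on ray AV]

∠KAV = 38°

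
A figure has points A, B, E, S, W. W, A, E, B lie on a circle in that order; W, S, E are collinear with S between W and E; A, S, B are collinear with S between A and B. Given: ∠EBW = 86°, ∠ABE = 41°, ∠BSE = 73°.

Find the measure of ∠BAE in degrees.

∠BAE = 28°

1. ∠EAW = 94°  [cyclic WAEB, opposite ∠A+∠B]
2. ∠AWE = 41°  [same arc AE]
3. ∠ASW = 73°  [vertical angles at S]
4. ∠AEW = 45°  [△WAE]
5. ∠ASE = 107°  [linear pair at S on WE]
6. ∠BAE = 28°  [△ASE]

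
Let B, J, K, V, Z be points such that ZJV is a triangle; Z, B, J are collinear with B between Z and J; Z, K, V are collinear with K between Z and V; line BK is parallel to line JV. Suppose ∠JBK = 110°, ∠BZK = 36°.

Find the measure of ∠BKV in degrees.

∠BKV = 106°

1. ∠KBZ = 70°  [linear pair at B on ZJ]
2. ∠BKZ = 74°  [△ZBK]
3. ∠BKV = 106°  [linear pair at K on ZV]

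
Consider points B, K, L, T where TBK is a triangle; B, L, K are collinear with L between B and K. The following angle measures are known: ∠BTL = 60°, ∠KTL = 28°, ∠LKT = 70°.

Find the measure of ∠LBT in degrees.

∠LBT = 22°

1. ∠KLT = 82°  [△TLK]
2. ∠BLT = 98°  [linear pair at L on BK]
3. ∠LBT = 22°  [△TBL]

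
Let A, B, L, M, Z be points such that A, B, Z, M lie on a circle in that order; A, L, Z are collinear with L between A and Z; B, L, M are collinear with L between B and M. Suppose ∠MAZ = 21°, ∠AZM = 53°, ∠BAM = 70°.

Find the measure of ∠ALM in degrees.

∠ALM = 102°

1. ∠ABM = 53°  [same arc AM]
2. ∠AMB = 57°  [△ABM]
3. ∠ALM = 102°  [△ALM]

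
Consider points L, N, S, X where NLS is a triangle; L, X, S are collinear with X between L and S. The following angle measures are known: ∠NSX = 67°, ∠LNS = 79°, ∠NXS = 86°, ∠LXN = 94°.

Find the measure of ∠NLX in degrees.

1. ∠LSN = 67°  [X on ray SL]
2. ∠NLS = 34°  [△NLS]
3. ∠NLX = 34°  [X on ray LS]

∠NLX = 34°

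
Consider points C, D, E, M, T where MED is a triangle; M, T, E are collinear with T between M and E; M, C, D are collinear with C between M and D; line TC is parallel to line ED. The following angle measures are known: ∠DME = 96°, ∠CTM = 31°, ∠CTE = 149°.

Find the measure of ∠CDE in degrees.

∠CDE = 53°

1. ∠CMT = 96°  [T on ME, C on MD]
2. ∠MCT = 53°  [△MTC]
3. ∠DCT = 127°  [linear pair at C on MD]
4. ∠CDE = 53°  [TC∥ED, co-interior at D–C]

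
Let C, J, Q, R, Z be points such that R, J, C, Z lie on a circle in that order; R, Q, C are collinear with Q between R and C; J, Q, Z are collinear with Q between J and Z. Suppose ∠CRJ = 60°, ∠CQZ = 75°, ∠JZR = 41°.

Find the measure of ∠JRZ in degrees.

1. ∠JQR = 75°  [vertical angles at Q]
2. ∠RJZ = 45°  [△RQJ]
3. ∠JRZ = 94°  [△RJZ]

∠JRZ = 94°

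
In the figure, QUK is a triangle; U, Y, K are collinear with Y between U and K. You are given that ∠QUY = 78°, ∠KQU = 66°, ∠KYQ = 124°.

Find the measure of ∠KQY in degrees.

∠KQY = 20°

1. ∠KUQ = 78°  [Y on ray UK]
2. ∠QKU = 36°  [△QUK]
3. ∠QKY = 36°  [Y on ray KU]
4. ∠KQY = 20°  [△QYK]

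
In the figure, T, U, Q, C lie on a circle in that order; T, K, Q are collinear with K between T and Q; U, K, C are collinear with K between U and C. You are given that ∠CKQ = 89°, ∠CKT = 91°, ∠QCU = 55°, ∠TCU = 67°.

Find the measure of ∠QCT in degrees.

1. ∠CQT = 36°  [△QKC]
2. ∠CTQ = 22°  [△TKC]
3. ∠QCT = 122°  [△TQC]

∠QCT = 122°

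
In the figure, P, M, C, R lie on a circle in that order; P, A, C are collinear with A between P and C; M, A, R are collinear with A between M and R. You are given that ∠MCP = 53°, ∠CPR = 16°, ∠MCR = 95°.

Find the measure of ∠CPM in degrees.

∠CPM = 69°

1. ∠CMR = 16°  [same arc CR]
2. ∠CRM = 69°  [△MCR]
3. ∠CPM = 69°  [same arc MC]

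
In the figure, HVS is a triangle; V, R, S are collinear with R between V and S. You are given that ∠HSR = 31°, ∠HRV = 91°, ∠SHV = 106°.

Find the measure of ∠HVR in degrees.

1. ∠HSV = 31°  [R on ray SV]
2. ∠HVS = 43°  [△HVS]
3. ∠HVR = 43°  [R on ray VS]

∠HVR = 43°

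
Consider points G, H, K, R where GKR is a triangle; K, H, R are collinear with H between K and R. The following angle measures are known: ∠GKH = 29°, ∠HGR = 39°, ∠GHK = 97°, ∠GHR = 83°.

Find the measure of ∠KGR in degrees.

1. ∠GKR = 29°  [H on ray KR]
2. ∠GRH = 58°  [△GHR]
3. ∠GRK = 58°  [H on ray RK]
4. ∠KGR = 93°  [△GKR]

∠KGR = 93°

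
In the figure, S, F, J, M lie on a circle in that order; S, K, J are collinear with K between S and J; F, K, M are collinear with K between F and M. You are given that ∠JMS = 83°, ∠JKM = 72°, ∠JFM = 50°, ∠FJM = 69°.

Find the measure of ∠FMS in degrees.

∠FMS = 22°

1. ∠MKS = 108°  [linear pair at K on SJ]
2. ∠JSM = 50°  [same arc JM]
3. ∠FMS = 22°  [△SKM]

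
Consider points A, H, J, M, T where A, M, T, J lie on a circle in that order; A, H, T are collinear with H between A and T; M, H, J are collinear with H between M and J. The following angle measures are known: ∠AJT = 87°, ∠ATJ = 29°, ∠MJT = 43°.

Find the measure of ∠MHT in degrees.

1. ∠AMT = 93°  [cyclic AMTJ, opposite ∠M+∠J]
2. ∠JAT = 64°  [△ATJ]
3. ∠MAT = 43°  [same arc MT]
4. ∠ATM = 44°  [△AMT]
5. ∠JMT = 64°  [same arc TJ]
6. ∠MHT = 72°  [△MHT]

∠MHT = 72°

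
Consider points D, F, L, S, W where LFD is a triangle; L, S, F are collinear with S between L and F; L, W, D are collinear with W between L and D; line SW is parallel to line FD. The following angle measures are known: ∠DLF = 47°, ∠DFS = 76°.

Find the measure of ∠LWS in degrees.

1. ∠DFL = 76°  [S on ray FL]
2. ∠FDL = 57°  [△LFD]
3. ∠LWS = 57°  [SW∥FD, corresponding at W]

∠LWS = 57°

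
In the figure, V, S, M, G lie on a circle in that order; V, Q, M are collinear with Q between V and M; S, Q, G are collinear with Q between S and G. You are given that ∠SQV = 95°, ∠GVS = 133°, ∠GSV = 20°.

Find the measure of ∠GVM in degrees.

1. ∠GQM = 95°  [vertical angles at Q]
2. ∠SGV = 27°  [△VSG]
3. ∠GQV = 85°  [linear pair at Q on VM]
4. ∠GVM = 68°  [△VQG]

∠GVM = 68°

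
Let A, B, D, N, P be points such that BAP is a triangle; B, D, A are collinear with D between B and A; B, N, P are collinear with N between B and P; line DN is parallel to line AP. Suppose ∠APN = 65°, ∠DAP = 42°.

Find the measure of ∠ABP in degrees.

∠ABP = 73°

1. ∠APB = 65°  [N on ray PB]
2. ∠BAP = 42°  [D on ray AB]
3. ∠ABP = 73°  [△BAP]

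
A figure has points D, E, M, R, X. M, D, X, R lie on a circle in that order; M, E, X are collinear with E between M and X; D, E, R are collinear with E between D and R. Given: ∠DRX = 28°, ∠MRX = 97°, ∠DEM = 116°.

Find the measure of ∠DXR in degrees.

1. ∠DMX = 28°  [same arc DX]
2. ∠MDX = 83°  [cyclic MDXR, opposite ∠D+∠R]
3. ∠DEX = 64°  [linear pair at E on MX]
4. ∠DXM = 69°  [△MDX]
5. ∠RDX = 47°  [△DEX]
6. ∠DXR = 105°  [△DXR]

∠DXR = 105°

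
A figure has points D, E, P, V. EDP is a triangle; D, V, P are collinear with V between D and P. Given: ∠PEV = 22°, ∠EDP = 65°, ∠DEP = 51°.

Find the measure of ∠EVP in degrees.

∠EVP = 94°

1. ∠DPE = 64°  [△EDP]
2. ∠EPV = 64°  [V on ray PD]
3. ∠EVP = 94°  [△EVP]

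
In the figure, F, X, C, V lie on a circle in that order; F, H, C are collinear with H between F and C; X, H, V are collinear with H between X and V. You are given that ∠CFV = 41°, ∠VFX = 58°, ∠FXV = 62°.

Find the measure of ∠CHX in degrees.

1. ∠CXV = 41°  [same arc CV]
2. ∠FVX = 60°  [△FXV]
3. ∠FCX = 60°  [same arc FX]
4. ∠CHX = 79°  [△XHC]

∠CHX = 79°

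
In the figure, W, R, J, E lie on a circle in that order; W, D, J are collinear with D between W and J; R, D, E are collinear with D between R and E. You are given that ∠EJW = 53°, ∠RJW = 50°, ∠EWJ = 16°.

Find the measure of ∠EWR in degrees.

∠EWR = 77°

1. ∠ERW = 53°  [same arc WE]
2. ∠REW = 50°  [same arc WR]
3. ∠EWR = 77°  [△WRE]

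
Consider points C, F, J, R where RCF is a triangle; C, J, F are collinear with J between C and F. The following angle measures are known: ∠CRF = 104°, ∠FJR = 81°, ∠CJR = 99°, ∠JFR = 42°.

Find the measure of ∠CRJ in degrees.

1. ∠CFR = 42°  [J on ray FC]
2. ∠FCR = 34°  [△RCF]
3. ∠JCR = 34°  [J on ray CF]
4. ∠CRJ = 47°  [△RCJ]

∠CRJ = 47°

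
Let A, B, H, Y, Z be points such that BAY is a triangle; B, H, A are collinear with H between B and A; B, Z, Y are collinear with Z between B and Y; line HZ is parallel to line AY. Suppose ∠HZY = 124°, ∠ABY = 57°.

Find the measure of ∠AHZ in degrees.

∠AHZ = 113°

1. ∠BZH = 56°  [linear pair at Z on BY]
2. ∠HBZ = 57°  [H on BA, Z on BY]
3. ∠BHZ = 67°  [△BHZ]
4. ∠AHZ = 113°  [linear pair at H on BA]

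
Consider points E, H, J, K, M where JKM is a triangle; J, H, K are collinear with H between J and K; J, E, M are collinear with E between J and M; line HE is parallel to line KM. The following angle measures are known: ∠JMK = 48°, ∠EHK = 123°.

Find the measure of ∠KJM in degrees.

1. ∠HEJ = 48°  [HE∥KM, corresponding at E]
2. ∠EHJ = 57°  [linear pair at H on JK]
3. ∠EJH = 75°  [△JHE]
4. ∠KJM = 75°  [H on JK, E on JM]

∠KJM = 75°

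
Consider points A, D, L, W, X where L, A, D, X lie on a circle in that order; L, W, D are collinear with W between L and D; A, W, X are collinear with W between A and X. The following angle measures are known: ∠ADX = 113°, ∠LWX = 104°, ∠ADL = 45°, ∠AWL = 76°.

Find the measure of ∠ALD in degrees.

1. ∠ALX = 67°  [cyclic LADX, opposite ∠L+∠D]
2. ∠AXL = 45°  [same arc LA]
3. ∠LAX = 68°  [△LAX]
4. ∠ALD = 36°  [△LWA]

∠ALD = 36°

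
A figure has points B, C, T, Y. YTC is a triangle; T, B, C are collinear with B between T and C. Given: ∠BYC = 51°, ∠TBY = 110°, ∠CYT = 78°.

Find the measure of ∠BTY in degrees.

1. ∠CBY = 70°  [linear pair at B on TC]
2. ∠BCY = 59°  [△YBC]
3. ∠TCY = 59°  [B on ray CT]
4. ∠CTY = 43°  [△YTC]
5. ∠BTY = 43°  [B on ray TC]

∠BTY = 43°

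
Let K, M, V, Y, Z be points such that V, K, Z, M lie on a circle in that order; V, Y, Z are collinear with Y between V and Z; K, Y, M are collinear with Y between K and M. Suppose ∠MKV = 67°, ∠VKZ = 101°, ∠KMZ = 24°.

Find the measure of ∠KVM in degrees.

1. ∠MZV = 67°  [same arc VM]
2. ∠VMZ = 79°  [cyclic VKZM, opposite ∠K+∠M]
3. ∠MYZ = 89°  [△ZYM]
4. ∠MVZ = 34°  [△VZM]
5. ∠MYV = 91°  [linear pair at Y on VZ]
6. ∠KMV = 55°  [△VYM]
7. ∠KVM = 58°  [△VKM]

∠KVM = 58°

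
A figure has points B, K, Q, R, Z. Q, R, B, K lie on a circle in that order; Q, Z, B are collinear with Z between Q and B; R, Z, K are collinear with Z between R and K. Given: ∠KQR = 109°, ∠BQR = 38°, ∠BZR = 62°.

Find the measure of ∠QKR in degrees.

∠QKR = 47°

1. ∠QZR = 118°  [linear pair at Z on QB]
2. ∠KRQ = 24°  [△QZR]
3. ∠QKR = 47°  [△QRK]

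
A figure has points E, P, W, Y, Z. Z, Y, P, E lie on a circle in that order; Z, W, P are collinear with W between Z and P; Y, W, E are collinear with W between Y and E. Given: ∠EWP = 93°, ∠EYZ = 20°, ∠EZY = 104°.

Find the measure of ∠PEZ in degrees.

1. ∠EWZ = 87°  [linear pair at W on ZP]
2. ∠EPZ = 20°  [same arc ZE]
3. ∠YEZ = 56°  [△ZYE]
4. ∠EZP = 37°  [△ZWE]
5. ∠PEZ = 123°  [△ZPE]

∠PEZ = 123°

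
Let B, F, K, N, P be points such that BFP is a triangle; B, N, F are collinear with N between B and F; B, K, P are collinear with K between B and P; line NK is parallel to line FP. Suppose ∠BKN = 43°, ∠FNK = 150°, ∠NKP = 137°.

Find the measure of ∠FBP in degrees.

1. ∠BNK = 30°  [linear pair at N on BF]
2. ∠KBN = 107°  [△BNK]
3. ∠FBP = 107°  [N on BF, K on BP]

∠FBP = 107°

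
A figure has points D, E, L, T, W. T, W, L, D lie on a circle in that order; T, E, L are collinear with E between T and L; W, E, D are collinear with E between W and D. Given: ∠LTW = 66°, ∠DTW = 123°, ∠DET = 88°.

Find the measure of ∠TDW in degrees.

∠TDW = 35°

1. ∠LDW = 66°  [same arc WL]
2. ∠DLW = 57°  [cyclic TWLD, opposite ∠T+∠L]
3. ∠LEW = 88°  [vertical angles at E]
4. ∠DWL = 57°  [△WLD]
5. ∠TLW = 35°  [△WEL]
6. ∠TDW = 35°  [same arc TW]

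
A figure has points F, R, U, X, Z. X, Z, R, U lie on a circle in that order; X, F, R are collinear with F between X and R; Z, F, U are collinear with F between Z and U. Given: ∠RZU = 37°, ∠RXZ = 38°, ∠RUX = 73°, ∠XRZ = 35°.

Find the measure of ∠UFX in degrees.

∠UFX = 108°

1. ∠RXU = 37°  [same arc RU]
2. ∠XUZ = 35°  [same arc XZ]
3. ∠UFX = 108°  [△XFU]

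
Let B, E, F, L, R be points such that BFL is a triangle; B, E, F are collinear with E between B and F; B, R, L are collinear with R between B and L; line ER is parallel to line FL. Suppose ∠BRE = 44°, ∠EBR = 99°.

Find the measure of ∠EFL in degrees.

∠EFL = 37°

1. ∠BER = 37°  [△BER]
2. ∠FER = 143°  [linear pair at E on BF]
3. ∠EFL = 37°  [ER∥FL, co-interior at F–E]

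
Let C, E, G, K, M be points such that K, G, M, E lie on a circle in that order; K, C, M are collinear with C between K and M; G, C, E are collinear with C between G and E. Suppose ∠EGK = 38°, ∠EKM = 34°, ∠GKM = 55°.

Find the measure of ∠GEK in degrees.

∠GEK = 53°

1. ∠GCK = 87°  [△KCG]
2. ∠EGM = 34°  [same arc ME]
3. ∠GCM = 93°  [linear pair at C on KM]
4. ∠GMK = 53°  [△GCM]
5. ∠GEK = 53°  [same arc KG]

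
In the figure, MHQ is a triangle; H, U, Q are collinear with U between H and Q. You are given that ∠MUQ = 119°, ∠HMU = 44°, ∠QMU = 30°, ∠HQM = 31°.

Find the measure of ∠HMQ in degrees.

∠HMQ = 74°

1. ∠HUM = 61°  [linear pair at U on HQ]
2. ∠MHU = 75°  [△MHU]
3. ∠MHQ = 75°  [U on ray HQ]
4. ∠HMQ = 74°  [△MHQ]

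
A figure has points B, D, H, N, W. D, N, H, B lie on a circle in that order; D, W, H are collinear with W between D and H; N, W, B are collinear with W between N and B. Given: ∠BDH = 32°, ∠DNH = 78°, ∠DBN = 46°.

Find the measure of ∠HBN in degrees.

1. ∠BWD = 102°  [△DWB]
2. ∠DBH = 102°  [cyclic DNHB, opposite ∠N+∠B]
3. ∠BWH = 78°  [linear pair at W on DH]
4. ∠BHD = 46°  [△DHB]
5. ∠HBN = 56°  [△HWB]

∠HBN = 56°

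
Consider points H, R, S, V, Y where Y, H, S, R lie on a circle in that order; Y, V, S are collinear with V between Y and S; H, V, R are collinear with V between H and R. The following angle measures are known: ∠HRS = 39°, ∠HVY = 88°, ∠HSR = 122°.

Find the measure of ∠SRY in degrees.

∠SRY = 108°

1. ∠RHS = 19°  [△HSR]
2. ∠RVS = 88°  [vertical angles at V]
3. ∠RYS = 19°  [same arc SR]
4. ∠RSY = 53°  [△SVR]
5. ∠SRY = 108°  [△YSR]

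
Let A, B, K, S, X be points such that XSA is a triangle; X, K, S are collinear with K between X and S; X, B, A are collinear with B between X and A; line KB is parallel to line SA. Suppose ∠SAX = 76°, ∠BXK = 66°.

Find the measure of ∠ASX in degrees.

∠ASX = 38°

1. ∠KBX = 76°  [KB∥SA, corresponding at B]
2. ∠BKX = 38°  [△XKB]
3. ∠ASX = 38°  [KB∥SA, corresponding at K]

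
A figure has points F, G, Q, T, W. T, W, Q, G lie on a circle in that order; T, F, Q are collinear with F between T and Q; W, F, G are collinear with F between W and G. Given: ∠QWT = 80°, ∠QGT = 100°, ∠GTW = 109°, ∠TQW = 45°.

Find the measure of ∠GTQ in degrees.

1. ∠QTW = 55°  [△TWQ]
2. ∠GQW = 71°  [cyclic TWQG, opposite ∠T+∠Q]
3. ∠QGW = 55°  [same arc WQ]
4. ∠GWQ = 54°  [△WQG]
5. ∠GTQ = 54°  [same arc QG]

∠GTQ = 54°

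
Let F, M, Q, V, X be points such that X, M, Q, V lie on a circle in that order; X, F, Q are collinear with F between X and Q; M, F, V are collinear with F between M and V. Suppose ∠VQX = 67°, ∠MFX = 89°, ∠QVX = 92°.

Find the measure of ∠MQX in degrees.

∠MQX = 68°

1. ∠QXV = 21°  [△XQV]
2. ∠MFQ = 91°  [linear pair at F on XQ]
3. ∠QMV = 21°  [same arc QV]
4. ∠MQX = 68°  [△MFQ]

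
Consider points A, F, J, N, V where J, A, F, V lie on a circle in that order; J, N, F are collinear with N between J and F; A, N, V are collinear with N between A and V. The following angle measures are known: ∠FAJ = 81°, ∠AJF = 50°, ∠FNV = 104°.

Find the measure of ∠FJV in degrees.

∠FJV = 55°

1. ∠FVJ = 99°  [cyclic JAFV, opposite ∠A+∠V]
2. ∠AVF = 50°  [same arc AF]
3. ∠JFV = 26°  [△FNV]
4. ∠FJV = 55°  [△JFV]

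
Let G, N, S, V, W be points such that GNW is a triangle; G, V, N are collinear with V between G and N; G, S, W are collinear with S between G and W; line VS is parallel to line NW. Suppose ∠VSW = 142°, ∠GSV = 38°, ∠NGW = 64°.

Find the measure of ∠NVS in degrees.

1. ∠GWN = 38°  [VS∥NW, corresponding at S]
2. ∠GNW = 78°  [△GNW]
3. ∠GVS = 78°  [VS∥NW, corresponding at V]
4. ∠NVS = 102°  [linear pair at V on GN]

∠NVS = 102°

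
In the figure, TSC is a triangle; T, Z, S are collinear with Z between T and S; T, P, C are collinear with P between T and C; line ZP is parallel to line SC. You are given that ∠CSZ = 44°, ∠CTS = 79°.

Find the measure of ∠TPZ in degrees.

1. ∠CST = 44°  [Z on ray ST]
2. ∠SCT = 57°  [△TSC]
3. ∠TPZ = 57°  [ZP∥SC, corresponding at P]

∠TPZ = 57°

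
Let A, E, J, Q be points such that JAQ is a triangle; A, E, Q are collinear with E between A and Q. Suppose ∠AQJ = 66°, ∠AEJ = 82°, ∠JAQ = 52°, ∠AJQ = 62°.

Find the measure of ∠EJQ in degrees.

∠EJQ = 16°

1. ∠EQJ = 66°  [E on ray QA]
2. ∠JEQ = 98°  [linear pair at E on AQ]
3. ∠EJQ = 16°  [△JEQ]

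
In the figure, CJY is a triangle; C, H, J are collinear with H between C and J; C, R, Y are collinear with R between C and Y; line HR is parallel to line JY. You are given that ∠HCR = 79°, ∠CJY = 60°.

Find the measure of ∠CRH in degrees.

∠CRH = 41°

1. ∠JCY = 79°  [H on CJ, R on CY]
2. ∠CYJ = 41°  [△CJY]
3. ∠CRH = 41°  [HR∥JY, corresponding at R]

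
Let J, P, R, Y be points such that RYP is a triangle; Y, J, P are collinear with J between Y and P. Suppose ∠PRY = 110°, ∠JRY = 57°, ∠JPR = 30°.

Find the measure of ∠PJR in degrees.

∠PJR = 97°

1. ∠RPY = 30°  [J on ray PY]
2. ∠PYR = 40°  [△RYP]
3. ∠JYR = 40°  [J on ray YP]
4. ∠RJY = 83°  [△RYJ]
5. ∠PJR = 97°  [linear pair at J on YP]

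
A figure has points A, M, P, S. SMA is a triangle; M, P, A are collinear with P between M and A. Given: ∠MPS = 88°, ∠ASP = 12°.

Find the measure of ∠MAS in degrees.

∠MAS = 76°

1. ∠APS = 92°  [linear pair at P on MA]
2. ∠PAS = 76°  [△SPA]
3. ∠MAS = 76°  [P on ray AM]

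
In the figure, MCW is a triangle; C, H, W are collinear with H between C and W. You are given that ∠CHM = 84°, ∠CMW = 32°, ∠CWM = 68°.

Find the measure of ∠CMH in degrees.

1. ∠MCW = 80°  [△MCW]
2. ∠HCM = 80°  [H on ray CW]
3. ∠CMH = 16°  [△MCH]

∠CMH = 16°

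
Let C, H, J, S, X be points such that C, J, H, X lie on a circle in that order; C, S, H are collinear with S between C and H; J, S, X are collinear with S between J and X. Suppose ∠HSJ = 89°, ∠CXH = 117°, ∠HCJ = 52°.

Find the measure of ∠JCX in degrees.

1. ∠CSJ = 91°  [linear pair at S on CH]
2. ∠CJH = 63°  [cyclic CJHX, opposite ∠J+∠X]
3. ∠CHJ = 65°  [△CJH]
4. ∠CJX = 37°  [△CSJ]
5. ∠CXJ = 65°  [same arc CJ]
6. ∠JCX = 78°  [△CJX]

∠JCX = 78°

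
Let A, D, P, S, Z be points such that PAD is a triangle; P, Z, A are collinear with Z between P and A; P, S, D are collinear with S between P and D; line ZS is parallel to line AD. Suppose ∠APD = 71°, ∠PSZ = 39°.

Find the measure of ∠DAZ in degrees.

1. ∠SPZ = 71°  [Z on PA, S on PD]
2. ∠PZS = 70°  [△PZS]
3. ∠AZS = 110°  [linear pair at Z on PA]
4. ∠DAZ = 70°  [ZS∥AD, co-interior at A–Z]

∠DAZ = 70°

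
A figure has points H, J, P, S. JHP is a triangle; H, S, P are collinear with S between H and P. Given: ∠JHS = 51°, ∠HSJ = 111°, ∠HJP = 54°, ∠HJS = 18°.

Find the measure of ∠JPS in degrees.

∠JPS = 75°

1. ∠JHP = 51°  [S on ray HP]
2. ∠HPJ = 75°  [△JHP]
3. ∠JPS = 75°  [S on ray PH]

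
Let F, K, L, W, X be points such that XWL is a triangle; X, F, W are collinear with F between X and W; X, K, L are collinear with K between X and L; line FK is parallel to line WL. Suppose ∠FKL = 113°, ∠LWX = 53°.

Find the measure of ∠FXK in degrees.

∠FXK = 60°

1. ∠FKX = 67°  [linear pair at K on XL]
2. ∠KFX = 53°  [FK∥WL, corresponding at F]
3. ∠FXK = 60°  [△XFK]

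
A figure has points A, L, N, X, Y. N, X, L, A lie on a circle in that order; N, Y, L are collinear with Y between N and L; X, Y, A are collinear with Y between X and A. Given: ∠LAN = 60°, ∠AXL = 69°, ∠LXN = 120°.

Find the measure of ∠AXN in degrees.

∠AXN = 51°

1. ∠ANL = 69°  [same arc LA]
2. ∠ALN = 51°  [△NLA]
3. ∠AXN = 51°  [same arc NA]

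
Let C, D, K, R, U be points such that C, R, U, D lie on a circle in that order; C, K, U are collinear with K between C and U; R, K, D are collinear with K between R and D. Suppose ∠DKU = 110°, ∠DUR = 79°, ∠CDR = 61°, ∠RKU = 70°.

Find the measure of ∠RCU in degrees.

∠RCU = 52°

1. ∠CKR = 110°  [vertical angles at K]
2. ∠DCR = 101°  [cyclic CRUD, opposite ∠C+∠U]
3. ∠CRD = 18°  [△CRD]
4. ∠RCU = 52°  [△CKR]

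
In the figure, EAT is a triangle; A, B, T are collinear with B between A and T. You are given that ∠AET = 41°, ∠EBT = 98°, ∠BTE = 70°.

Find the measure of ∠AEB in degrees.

1. ∠ABE = 82°  [linear pair at B on AT]
2. ∠ATE = 70°  [B on ray TA]
3. ∠EAT = 69°  [△EAT]
4. ∠BAE = 69°  [B on ray AT]
5. ∠AEB = 29°  [△EAB]

∠AEB = 29°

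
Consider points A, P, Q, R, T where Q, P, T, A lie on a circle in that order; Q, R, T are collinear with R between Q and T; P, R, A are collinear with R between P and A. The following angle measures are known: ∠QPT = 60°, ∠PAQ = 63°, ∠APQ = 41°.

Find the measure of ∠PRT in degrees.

1. ∠QAT = 120°  [cyclic QPTA, opposite ∠P+∠A]
2. ∠PTQ = 63°  [same arc QP]
3. ∠ATQ = 41°  [same arc QA]
4. ∠AQT = 19°  [△QTA]
5. ∠APT = 19°  [same arc TA]
6. ∠PRT = 98°  [△PRT]

∠PRT = 98°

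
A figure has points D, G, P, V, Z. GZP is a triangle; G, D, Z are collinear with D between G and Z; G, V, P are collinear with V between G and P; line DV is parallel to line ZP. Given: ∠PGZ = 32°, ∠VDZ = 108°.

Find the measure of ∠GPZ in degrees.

∠GPZ = 76°

1. ∠DGV = 32°  [D on GZ, V on GP]
2. ∠GDV = 72°  [linear pair at D on GZ]
3. ∠DVG = 76°  [△GDV]
4. ∠GPZ = 76°  [DV∥ZP, corresponding at V]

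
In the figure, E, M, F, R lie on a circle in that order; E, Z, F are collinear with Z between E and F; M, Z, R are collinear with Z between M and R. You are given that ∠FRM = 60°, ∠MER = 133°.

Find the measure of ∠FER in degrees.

1. ∠MFR = 47°  [cyclic EMFR, opposite ∠E+∠F]
2. ∠FMR = 73°  [△MFR]
3. ∠FER = 73°  [same arc FR]

∠FER = 73°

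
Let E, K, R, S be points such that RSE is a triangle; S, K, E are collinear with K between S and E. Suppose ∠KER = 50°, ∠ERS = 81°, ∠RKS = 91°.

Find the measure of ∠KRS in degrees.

1. ∠RES = 50°  [K on ray ES]
2. ∠ESR = 49°  [△RSE]
3. ∠KSR = 49°  [K on ray SE]
4. ∠KRS = 40°  [△RSK]

∠KRS = 40°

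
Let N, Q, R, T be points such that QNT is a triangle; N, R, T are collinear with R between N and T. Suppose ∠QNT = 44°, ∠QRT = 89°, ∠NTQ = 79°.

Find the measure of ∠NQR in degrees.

∠NQR = 45°

1. ∠QNR = 44°  [R on ray NT]
2. ∠NRQ = 91°  [linear pair at R on NT]
3. ∠NQR = 45°  [△QNR]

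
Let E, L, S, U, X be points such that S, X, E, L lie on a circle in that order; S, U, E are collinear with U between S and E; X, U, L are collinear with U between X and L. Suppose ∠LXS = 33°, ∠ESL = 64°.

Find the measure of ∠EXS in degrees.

∠EXS = 97°

1. ∠LES = 33°  [same arc SL]
2. ∠ELS = 83°  [△SEL]
3. ∠EXS = 97°  [cyclic SXEL, opposite ∠X+∠L]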